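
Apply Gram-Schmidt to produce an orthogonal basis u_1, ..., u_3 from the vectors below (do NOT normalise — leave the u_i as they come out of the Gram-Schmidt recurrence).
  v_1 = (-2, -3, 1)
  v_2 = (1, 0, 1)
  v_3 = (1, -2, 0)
Orthogonal basis:
  u_1 = (-2, -3, 1)
  u_2 = (6/7, -3/14, 15/14)
  u_3 = (1, -1, -1)

Apply the Gram-Schmidt recurrence
  u_1 = v_1
  u_i = v_i − Σ_{j<i} ((v_i · u_j) / (u_j · u_j)) · u_j.

Step by step this gives:
  u_1 = (-2, -3, 1)
  u_2 = (6/7, -3/14, 15/14)
  u_3 = (1, -1, -1)

Orthogonality check:
  u_2 · u_1 = 0 (should be 0)
  u_3 · u_1 = 0 (should be 0)
  u_3 · u_2 = 0 (should be 0)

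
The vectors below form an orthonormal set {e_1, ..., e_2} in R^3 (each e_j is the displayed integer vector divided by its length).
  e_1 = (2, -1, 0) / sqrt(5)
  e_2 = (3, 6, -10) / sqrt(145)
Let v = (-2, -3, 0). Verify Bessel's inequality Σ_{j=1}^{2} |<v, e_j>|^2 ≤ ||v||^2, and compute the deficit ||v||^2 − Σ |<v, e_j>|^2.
Σ |<v, e_j>|^2 = 121/29; ||v||^2 = 13; deficit = 256/29

Write each e_j = u_j / sqrt(<u_j, u_j>) where u_j is the displayed integer vector. Then <v, e_j> = <v, u_j> / sqrt(<u_j, u_j>), so |<v, e_j>|^2 = <v, u_j>^2 / <u_j, u_j>.
Coefficients: <v, e_1> = -1/sqrt(5), <v, e_2> = -24/sqrt(145).
Square and sum: Σ |<v, e_j>|^2 = 121/29.
Compute ||v||^2 = v·v = 13.
Deficit = 13 − 121/29 = 256/29 ≥ 0, confirming Bessel's inequality. (The deficit equals ||v − Σ <v,e_j> e_j||^2, the squared distance from v to span{e_j}.)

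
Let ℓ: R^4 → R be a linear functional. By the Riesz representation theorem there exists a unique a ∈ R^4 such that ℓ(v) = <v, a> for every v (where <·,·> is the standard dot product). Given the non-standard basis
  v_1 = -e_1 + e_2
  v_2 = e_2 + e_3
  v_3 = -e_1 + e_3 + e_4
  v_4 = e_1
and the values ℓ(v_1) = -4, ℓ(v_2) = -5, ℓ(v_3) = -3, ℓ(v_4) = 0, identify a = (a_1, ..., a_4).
a = (0, -4, -1, -2)

Write a = (a_1, ..., a_4) in the standard basis. For each basis vector v_i, ℓ(v_i) = <v_i, a> is a linear equation in the a_j's. Collect the n equations into a matrix system V a = ℓ, where row i of V is v_i (expressed in the standard basis). Since V is invertible (lower-triangular with 1s on the diagonal, up to permutation), solve by back-substitution:
  V =
[[-1, 1, 0, 0],
 [0, 1, 1, 0],
 [-1, 0, 1, 1],
 [1, 0, 0, 0]]
  V a = (-4, -5, -3, 0)
Solving gives a = (0, -4, -1, -2).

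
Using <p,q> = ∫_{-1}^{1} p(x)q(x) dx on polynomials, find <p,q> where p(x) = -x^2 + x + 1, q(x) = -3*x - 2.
<p,q> = -14/3

Expand the product: p(x)·q(x) = 3*x^3 - x^2 - 5*x - 2.
∫_{-1}^{1} of each monomial x^k gives [2/(k+1) if k even, 0 if k odd]. Integrating term-by-term (or equivalently evaluating the antiderivative F(x) = 3*x^4/4 - x^3/3 - 5*x^2/2 - 2*x at the endpoints):
  F(1) − F(−1) = -49/12 − (7/12) = -14/3.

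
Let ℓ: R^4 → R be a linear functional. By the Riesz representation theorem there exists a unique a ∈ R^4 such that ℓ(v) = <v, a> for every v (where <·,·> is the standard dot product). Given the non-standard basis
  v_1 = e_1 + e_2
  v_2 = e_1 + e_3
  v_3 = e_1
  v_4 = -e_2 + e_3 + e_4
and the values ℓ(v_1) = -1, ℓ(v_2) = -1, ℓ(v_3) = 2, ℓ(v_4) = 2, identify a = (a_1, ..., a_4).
a = (2, -3, -3, 2)

Write a = (a_1, ..., a_4) in the standard basis. For each basis vector v_i, ℓ(v_i) = <v_i, a> is a linear equation in the a_j's. Collect the n equations into a matrix system V a = ℓ, where row i of V is v_i (expressed in the standard basis). Since V is invertible (lower-triangular with 1s on the diagonal, up to permutation), solve by back-substitution:
  V =
[[1, 1, 0, 0],
 [1, 0, 1, 0],
 [1, 0, 0, 0],
 [0, -1, 1, 1]]
  V a = (-1, -1, 2, 2)
Solving gives a = (2, -3, -3, 2).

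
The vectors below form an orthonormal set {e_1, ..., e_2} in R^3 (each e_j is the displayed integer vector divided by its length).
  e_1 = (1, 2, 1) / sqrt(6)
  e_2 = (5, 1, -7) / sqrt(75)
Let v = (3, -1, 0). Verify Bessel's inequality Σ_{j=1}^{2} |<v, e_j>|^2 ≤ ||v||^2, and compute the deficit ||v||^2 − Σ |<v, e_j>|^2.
Σ |<v, e_j>|^2 = 139/50; ||v||^2 = 10; deficit = 361/50

Write each e_j = u_j / sqrt(<u_j, u_j>) where u_j is the displayed integer vector. Then <v, e_j> = <v, u_j> / sqrt(<u_j, u_j>), so |<v, e_j>|^2 = <v, u_j>^2 / <u_j, u_j>.
Coefficients: <v, e_1> = 1/sqrt(6), <v, e_2> = 14/sqrt(75).
Square and sum: Σ |<v, e_j>|^2 = 139/50.
Compute ||v||^2 = v·v = 10.
Deficit = 10 − 139/50 = 361/50 ≥ 0, confirming Bessel's inequality. (The deficit equals ||v − Σ <v,e_j> e_j||^2, the squared distance from v to span{e_j}.)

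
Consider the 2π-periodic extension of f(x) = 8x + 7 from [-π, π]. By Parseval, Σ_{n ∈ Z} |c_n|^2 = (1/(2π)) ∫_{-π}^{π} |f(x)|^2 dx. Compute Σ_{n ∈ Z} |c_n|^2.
Σ |c_n|^2 = 64π^2/3 + 49

Expand and integrate term by term over [-π, π]:
  ∫ (8x)^2 dx = 64·(2π^3/3); ∫ 2·8·(7)·x dx = 0 (odd integrand); ∫ 7^2 dx = 49·2π.
So (1/(2π)) ∫_{-π}^{π} (8x + 7)^2 dx = 64π^2/3 + 49 = 64π^2/3 + 49.
Parseval ⇒ Σ |c_n|^2 = 64π^2/3 + 49.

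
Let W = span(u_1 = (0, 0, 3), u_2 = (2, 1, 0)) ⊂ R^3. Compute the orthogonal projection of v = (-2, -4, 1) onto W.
proj_W(v) = (-16/5, -8/5, 1)

Set up U = [u_1 | ... | u_2] ∈ R^(3×2). The projector onto W = col(U) is P = U (U^T U)^(-1) U^T.
Compute U^T U =
  [9, 0]
  [0, 5],
and U^T v = (3, -8).
Solve U^T U · c = U^T v for the coefficients: c = (1/3, -8/5). The projection is proj_W(v) = U c.
Check: (v - proj_W(v)) · u_1 = 0  (should be 0).
Check: (v - proj_W(v)) · u_2 = 0  (should be 0).
Result: proj_W(v) = (-16/5, -8/5, 1).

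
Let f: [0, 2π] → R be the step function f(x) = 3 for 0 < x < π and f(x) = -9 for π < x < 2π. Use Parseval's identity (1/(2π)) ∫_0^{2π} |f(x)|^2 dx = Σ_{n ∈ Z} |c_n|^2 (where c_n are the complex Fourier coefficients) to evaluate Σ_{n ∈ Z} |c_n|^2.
Σ |c_n|^2 = 45

Parseval equates the L^2 energy of f (normalised by 1/(2π)) with the ℓ^2 sum of its Fourier coefficients: (1/(2π)) ∫_0^{2π} |f|^2 = Σ |c_n|^2.
Compute the left side: (1/(2π)) [∫_0^π 3^2 dx + ∫_π^{2π} (-9)^2 dx] = (1/(2π)) · (9π + 81π) = (9 + 81)/2 = 45.
So Σ_{n ∈ Z} |c_n|^2 = 45.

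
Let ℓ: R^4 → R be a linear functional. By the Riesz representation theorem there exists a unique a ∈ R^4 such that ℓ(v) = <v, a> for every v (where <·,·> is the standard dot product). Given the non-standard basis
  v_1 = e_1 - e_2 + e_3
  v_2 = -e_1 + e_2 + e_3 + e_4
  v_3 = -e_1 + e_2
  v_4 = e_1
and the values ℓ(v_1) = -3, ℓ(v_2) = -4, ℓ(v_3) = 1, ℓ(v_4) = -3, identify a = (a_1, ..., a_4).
a = (-3, -2, -2, -3)

Write a = (a_1, ..., a_4) in the standard basis. For each basis vector v_i, ℓ(v_i) = <v_i, a> is a linear equation in the a_j's. Collect the n equations into a matrix system V a = ℓ, where row i of V is v_i (expressed in the standard basis). Since V is invertible (lower-triangular with 1s on the diagonal, up to permutation), solve by back-substitution:
  V =
[[1, -1, 1, 0],
 [-1, 1, 1, 1],
 [-1, 1, 0, 0],
 [1, 0, 0, 0]]
  V a = (-3, -4, 1, -3)
Solving gives a = (-3, -2, -2, -3).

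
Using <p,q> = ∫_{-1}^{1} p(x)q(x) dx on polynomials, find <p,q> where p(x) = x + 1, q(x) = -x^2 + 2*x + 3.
<p,q> = 20/3

Expand the product: p(x)·q(x) = -x^3 + x^2 + 5*x + 3.
∫_{-1}^{1} of each monomial x^k gives [2/(k+1) if k even, 0 if k odd]. Integrating term-by-term (or equivalently evaluating the antiderivative F(x) = -x^4/4 + x^3/3 + 5*x^2/2 + 3*x at the endpoints):
  F(1) − F(−1) = 67/12 − (-13/12) = 20/3.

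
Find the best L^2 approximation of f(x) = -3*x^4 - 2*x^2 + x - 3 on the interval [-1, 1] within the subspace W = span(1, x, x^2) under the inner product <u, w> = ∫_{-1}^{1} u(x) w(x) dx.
g(x) = -32*x^2/7 + x - 96/35

The best approximation g ∈ W is the orthogonal projection of f onto W. Writing g = a_0 + a_1 x + a_2 x^2, the coefficients solve the normal equations G · a = b where
  G_{ij} = <φ_i, φ_j> and b_i = <f, φ_i>, with φ_0 = 1, φ_1 = x, φ_2 = x^2.
G =
  [2, 0, 2/3]
  [0, 2/3, 0]
  [2/3, 0, 2/5],
b = (-128/15, 2/3, -128/35).
Solving gives a_0 = -96/35, a_1 = 1, a_2 = -32/7, so
  g(x) = -32*x^2/7 + x - 96/35.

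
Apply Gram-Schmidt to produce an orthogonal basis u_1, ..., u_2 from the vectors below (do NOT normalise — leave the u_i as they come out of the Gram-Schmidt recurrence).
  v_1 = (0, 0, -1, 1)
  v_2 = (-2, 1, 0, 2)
Orthogonal basis:
  u_1 = (0, 0, -1, 1)
  u_2 = (-2, 1, 1, 1)

Apply the Gram-Schmidt recurrence
  u_1 = v_1
  u_i = v_i − Σ_{j<i} ((v_i · u_j) / (u_j · u_j)) · u_j.

Step by step this gives:
  u_1 = (0, 0, -1, 1)
  u_2 = (-2, 1, 1, 1)

Orthogonality check:
  u_2 · u_1 = 0 (should be 0)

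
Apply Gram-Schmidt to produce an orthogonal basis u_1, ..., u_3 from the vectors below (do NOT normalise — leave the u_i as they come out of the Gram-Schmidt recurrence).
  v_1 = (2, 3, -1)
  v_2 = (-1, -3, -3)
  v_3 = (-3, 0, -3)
Orthogonal basis:
  u_1 = (2, 3, -1)
  u_2 = (1/7, -9/7, -25/7)
  u_3 = (-270/101, 315/202, -135/202)

Apply the Gram-Schmidt recurrence
  u_1 = v_1
  u_i = v_i − Σ_{j<i} ((v_i · u_j) / (u_j · u_j)) · u_j.

Step by step this gives:
  u_1 = (2, 3, -1)
  u_2 = (1/7, -9/7, -25/7)
  u_3 = (-270/101, 315/202, -135/202)

Orthogonality check:
  u_2 · u_1 = 0 (should be 0)
  u_3 · u_1 = 0 (should be 0)
  u_3 · u_2 = 0 (should be 0)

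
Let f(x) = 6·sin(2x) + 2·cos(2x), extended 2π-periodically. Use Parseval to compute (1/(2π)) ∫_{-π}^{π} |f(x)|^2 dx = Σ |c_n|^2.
Σ |c_n|^2 = 20

Expand |f|^2 and use orthogonality of {sin(nx), cos(mx)} on [-π, π]:
  ∫_{-π}^{π} sin(nx)^2 dx = π, ∫ cos(mx)^2 dx = π, and cross terms integrate to 0.
So ∫_{-π}^{π} f(x)^2 dx = 6^2 · π + 2^2 · π = (36 + 4)π.
Divide by 2π: (36 + 4)/2 = 20.
By Parseval, this equals Σ |c_n|^2.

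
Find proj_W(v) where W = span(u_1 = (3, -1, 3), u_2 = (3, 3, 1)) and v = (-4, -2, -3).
proj_W(v) = (-30/7, -64/35, -93/35)

Set up U = [u_1 | ... | u_2] ∈ R^(3×2). The projector onto W = col(U) is P = U (U^T U)^(-1) U^T.
Compute U^T U =
  [19, 9]
  [9, 19],
and U^T v = (-19, -21).
Solve U^T U · c = U^T v for the coefficients: c = (-43/70, -57/70). The projection is proj_W(v) = U c.
Check: (v - proj_W(v)) · u_1 = 0  (should be 0).
Check: (v - proj_W(v)) · u_2 = 0  (should be 0).
Result: proj_W(v) = (-30/7, -64/35, -93/35).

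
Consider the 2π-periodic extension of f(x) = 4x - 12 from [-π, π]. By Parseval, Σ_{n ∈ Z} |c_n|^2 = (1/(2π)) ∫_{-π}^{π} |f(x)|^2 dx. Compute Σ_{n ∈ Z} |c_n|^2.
Σ |c_n|^2 = 16π^2/3 + 144

Expand and integrate term by term over [-π, π]:
  ∫ (4x)^2 dx = 16·(2π^3/3); ∫ 2·4·(-12)·x dx = 0 (odd integrand); ∫ (-12)^2 dx = 144·2π.
So (1/(2π)) ∫_{-π}^{π} (4x - 12)^2 dx = 16π^2/3 + 144 = 16π^2/3 + 144.
Parseval ⇒ Σ |c_n|^2 = 16π^2/3 + 144.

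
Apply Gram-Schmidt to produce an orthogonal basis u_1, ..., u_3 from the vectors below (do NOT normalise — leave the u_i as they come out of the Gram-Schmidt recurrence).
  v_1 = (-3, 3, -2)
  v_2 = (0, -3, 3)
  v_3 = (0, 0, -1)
Orthogonal basis:
  u_1 = (-3, 3, -2)
  u_2 = (-45/22, -21/22, 18/11)
  u_3 = (-3/19, -9/19, -9/19)

Apply the Gram-Schmidt recurrence
  u_1 = v_1
  u_i = v_i − Σ_{j<i} ((v_i · u_j) / (u_j · u_j)) · u_j.

Step by step this gives:
  u_1 = (-3, 3, -2)
  u_2 = (-45/22, -21/22, 18/11)
  u_3 = (-3/19, -9/19, -9/19)

Orthogonality check:
  u_2 · u_1 = 0 (should be 0)
  u_3 · u_1 = 0 (should be 0)
  u_3 · u_2 = 0 (should be 0)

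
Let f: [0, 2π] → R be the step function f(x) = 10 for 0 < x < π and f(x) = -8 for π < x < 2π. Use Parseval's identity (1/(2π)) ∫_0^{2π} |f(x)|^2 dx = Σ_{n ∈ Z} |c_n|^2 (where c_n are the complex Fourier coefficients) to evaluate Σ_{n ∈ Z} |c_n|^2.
Σ |c_n|^2 = 82

Parseval equates the L^2 energy of f (normalised by 1/(2π)) with the ℓ^2 sum of its Fourier coefficients: (1/(2π)) ∫_0^{2π} |f|^2 = Σ |c_n|^2.
Compute the left side: (1/(2π)) [∫_0^π 10^2 dx + ∫_π^{2π} (-8)^2 dx] = (1/(2π)) · (100π + 64π) = (100 + 64)/2 = 82.
So Σ_{n ∈ Z} |c_n|^2 = 82.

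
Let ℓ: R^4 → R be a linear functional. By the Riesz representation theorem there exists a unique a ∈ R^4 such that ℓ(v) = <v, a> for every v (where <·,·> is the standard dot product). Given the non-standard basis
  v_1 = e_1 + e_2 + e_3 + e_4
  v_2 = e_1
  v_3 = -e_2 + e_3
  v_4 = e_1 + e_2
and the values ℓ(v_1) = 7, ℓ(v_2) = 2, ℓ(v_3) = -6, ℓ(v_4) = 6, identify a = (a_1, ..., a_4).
a = (2, 4, -2, 3)

Write a = (a_1, ..., a_4) in the standard basis. For each basis vector v_i, ℓ(v_i) = <v_i, a> is a linear equation in the a_j's. Collect the n equations into a matrix system V a = ℓ, where row i of V is v_i (expressed in the standard basis). Since V is invertible (lower-triangular with 1s on the diagonal, up to permutation), solve by back-substitution:
  V =
[[1, 1, 1, 1],
 [1, 0, 0, 0],
 [0, -1, 1, 0],
 [1, 1, 0, 0]]
  V a = (7, 2, -6, 6)
Solving gives a = (2, 4, -2, 3).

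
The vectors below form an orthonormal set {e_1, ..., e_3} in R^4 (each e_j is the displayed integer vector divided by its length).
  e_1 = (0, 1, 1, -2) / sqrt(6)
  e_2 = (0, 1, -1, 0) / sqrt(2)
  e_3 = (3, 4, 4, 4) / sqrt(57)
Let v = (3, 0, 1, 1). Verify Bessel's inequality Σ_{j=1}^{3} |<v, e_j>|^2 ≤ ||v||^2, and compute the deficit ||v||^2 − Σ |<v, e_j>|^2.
Σ |<v, e_j>|^2 = 109/19; ||v||^2 = 11; deficit = 100/19

Write each e_j = u_j / sqrt(<u_j, u_j>) where u_j is the displayed integer vector. Then <v, e_j> = <v, u_j> / sqrt(<u_j, u_j>), so |<v, e_j>|^2 = <v, u_j>^2 / <u_j, u_j>.
Coefficients: <v, e_1> = -1/sqrt(6), <v, e_2> = -1/sqrt(2), <v, e_3> = 17/sqrt(57).
Square and sum: Σ |<v, e_j>|^2 = 109/19.
Compute ||v||^2 = v·v = 11.
Deficit = 11 − 109/19 = 100/19 ≥ 0, confirming Bessel's inequality. (The deficit equals ||v − Σ <v,e_j> e_j||^2, the squared distance from v to span{e_j}.)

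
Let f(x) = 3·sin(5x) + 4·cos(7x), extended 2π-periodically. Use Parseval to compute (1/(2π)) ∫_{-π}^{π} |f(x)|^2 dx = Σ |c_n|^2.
Σ |c_n|^2 = 25/2

Expand |f|^2 and use orthogonality of {sin(nx), cos(mx)} on [-π, π]:
  ∫_{-π}^{π} sin(nx)^2 dx = π, ∫ cos(mx)^2 dx = π, and cross terms integrate to 0.
So ∫_{-π}^{π} f(x)^2 dx = 3^2 · π + 4^2 · π = (9 + 16)π.
Divide by 2π: (9 + 16)/2 = 25/2.
By Parseval, this equals Σ |c_n|^2.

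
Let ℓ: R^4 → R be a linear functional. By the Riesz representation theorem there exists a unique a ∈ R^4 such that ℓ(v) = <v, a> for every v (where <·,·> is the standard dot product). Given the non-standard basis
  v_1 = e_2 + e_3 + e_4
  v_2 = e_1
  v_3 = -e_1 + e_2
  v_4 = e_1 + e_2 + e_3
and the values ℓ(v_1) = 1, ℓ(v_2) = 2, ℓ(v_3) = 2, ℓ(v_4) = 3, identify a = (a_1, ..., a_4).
a = (2, 4, -3, 0)

Write a = (a_1, ..., a_4) in the standard basis. For each basis vector v_i, ℓ(v_i) = <v_i, a> is a linear equation in the a_j's. Collect the n equations into a matrix system V a = ℓ, where row i of V is v_i (expressed in the standard basis). Since V is invertible (lower-triangular with 1s on the diagonal, up to permutation), solve by back-substitution:
  V =
[[0, 1, 1, 1],
 [1, 0, 0, 0],
 [-1, 1, 0, 0],
 [1, 1, 1, 0]]
  V a = (1, 2, 2, 3)
Solving gives a = (2, 4, -3, 0).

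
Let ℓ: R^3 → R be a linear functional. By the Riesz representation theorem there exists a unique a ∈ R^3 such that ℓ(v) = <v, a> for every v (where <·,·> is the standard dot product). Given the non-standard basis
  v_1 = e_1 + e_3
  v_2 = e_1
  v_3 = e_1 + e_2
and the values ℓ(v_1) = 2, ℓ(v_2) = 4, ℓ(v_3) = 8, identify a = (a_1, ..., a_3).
a = (4, 4, -2)

Write a = (a_1, ..., a_3) in the standard basis. For each basis vector v_i, ℓ(v_i) = <v_i, a> is a linear equation in the a_j's. Collect the n equations into a matrix system V a = ℓ, where row i of V is v_i (expressed in the standard basis). Since V is invertible (lower-triangular with 1s on the diagonal, up to permutation), solve by back-substitution:
  V =
[[1, 0, 1],
 [1, 0, 0],
 [1, 1, 0]]
  V a = (2, 4, 8)
Solving gives a = (4, 4, -2).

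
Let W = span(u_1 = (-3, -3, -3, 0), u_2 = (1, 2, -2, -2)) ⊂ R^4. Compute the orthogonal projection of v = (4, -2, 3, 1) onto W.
proj_W(v) = (22/19, 15/38, 131/38, 29/19)

Set up U = [u_1 | ... | u_2] ∈ R^(4×2). The projector onto W = col(U) is P = U (U^T U)^(-1) U^T.
Compute U^T U =
  [27, -3]
  [-3, 13],
and U^T v = (-15, -8).
Solve U^T U · c = U^T v for the coefficients: c = (-73/114, -29/38). The projection is proj_W(v) = U c.
Check: (v - proj_W(v)) · u_1 = 0  (should be 0).
Check: (v - proj_W(v)) · u_2 = 0  (should be 0).
Result: proj_W(v) = (22/19, 15/38, 131/38, 29/19).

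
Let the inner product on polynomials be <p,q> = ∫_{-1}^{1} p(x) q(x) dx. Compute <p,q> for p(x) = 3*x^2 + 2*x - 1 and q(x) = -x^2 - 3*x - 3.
<p,q> = -68/15

Expand the product: p(x)·q(x) = -3*x^4 - 11*x^3 - 14*x^2 - 3*x + 3.
∫_{-1}^{1} of each monomial x^k gives [2/(k+1) if k even, 0 if k odd]. Integrating term-by-term (or equivalently evaluating the antiderivative F(x) = -3*x^5/5 - 11*x^4/4 - 14*x^3/3 - 3*x^2/2 + 3*x at the endpoints):
  F(1) − F(−1) = -391/60 − (-119/60) = -68/15.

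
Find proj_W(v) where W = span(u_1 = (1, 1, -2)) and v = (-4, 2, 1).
proj_W(v) = (-2/3, -2/3, 4/3)

Set up U = [u_1 | ... | u_1] ∈ R^(3×1). The projector onto W = col(U) is P = U (U^T U)^(-1) U^T.
Compute U^T U =
  [6],
and U^T v = (-4).
Solve U^T U · c = U^T v for the coefficients: c = (-2/3). The projection is proj_W(v) = U c.
Check: (v - proj_W(v)) · u_1 = 0  (should be 0).
Result: proj_W(v) = (-2/3, -2/3, 4/3).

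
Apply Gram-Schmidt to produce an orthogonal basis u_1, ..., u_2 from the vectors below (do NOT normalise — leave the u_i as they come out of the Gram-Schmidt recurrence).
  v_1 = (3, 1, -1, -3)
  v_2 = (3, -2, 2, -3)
Orthogonal basis:
  u_1 = (3, 1, -1, -3)
  u_2 = (9/10, -27/10, 27/10, -9/10)

Apply the Gram-Schmidt recurrence
  u_1 = v_1
  u_i = v_i − Σ_{j<i} ((v_i · u_j) / (u_j · u_j)) · u_j.

Step by step this gives:
  u_1 = (3, 1, -1, -3)
  u_2 = (9/10, -27/10, 27/10, -9/10)

Orthogonality check:
  u_2 · u_1 = 0 (should be 0)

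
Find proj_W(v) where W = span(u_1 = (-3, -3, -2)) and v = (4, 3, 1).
proj_W(v) = (69/22, 69/22, 23/11)

Set up U = [u_1 | ... | u_1] ∈ R^(3×1). The projector onto W = col(U) is P = U (U^T U)^(-1) U^T.
Compute U^T U =
  [22],
and U^T v = (-23).
Solve U^T U · c = U^T v for the coefficients: c = (-23/22). The projection is proj_W(v) = U c.
Check: (v - proj_W(v)) · u_1 = 0  (should be 0).
Result: proj_W(v) = (69/22, 69/22, 23/11).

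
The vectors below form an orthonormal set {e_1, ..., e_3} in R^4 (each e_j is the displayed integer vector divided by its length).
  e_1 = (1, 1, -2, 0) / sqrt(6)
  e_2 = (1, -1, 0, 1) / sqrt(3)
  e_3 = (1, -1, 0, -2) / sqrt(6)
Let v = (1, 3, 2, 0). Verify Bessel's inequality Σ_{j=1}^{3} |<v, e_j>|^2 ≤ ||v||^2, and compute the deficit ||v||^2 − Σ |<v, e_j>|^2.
Σ |<v, e_j>|^2 = 2; ||v||^2 = 14; deficit = 12

Write each e_j = u_j / sqrt(<u_j, u_j>) where u_j is the displayed integer vector. Then <v, e_j> = <v, u_j> / sqrt(<u_j, u_j>), so |<v, e_j>|^2 = <v, u_j>^2 / <u_j, u_j>.
Coefficients: <v, e_1> = 0/sqrt(6), <v, e_2> = -2/sqrt(3), <v, e_3> = -2/sqrt(6).
Square and sum: Σ |<v, e_j>|^2 = 2.
Compute ||v||^2 = v·v = 14.
Deficit = 14 − 2 = 12 ≥ 0, confirming Bessel's inequality. (The deficit equals ||v − Σ <v,e_j> e_j||^2, the squared distance from v to span{e_j}.)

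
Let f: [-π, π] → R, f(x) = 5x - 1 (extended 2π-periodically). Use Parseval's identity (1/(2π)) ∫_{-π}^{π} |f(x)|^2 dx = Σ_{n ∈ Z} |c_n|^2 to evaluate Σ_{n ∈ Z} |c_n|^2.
Σ |c_n|^2 = 25π^2/3 + 1

Expand and integrate term by term over [-π, π]:
  ∫ (5x)^2 dx = 25·(2π^3/3); ∫ 2·5·(-1)·x dx = 0 (odd integrand); ∫ (-1)^2 dx = 1·2π.
So (1/(2π)) ∫_{-π}^{π} (5x - 1)^2 dx = 25π^2/3 + 1 = 25π^2/3 + 1.
Parseval ⇒ Σ |c_n|^2 = 25π^2/3 + 1.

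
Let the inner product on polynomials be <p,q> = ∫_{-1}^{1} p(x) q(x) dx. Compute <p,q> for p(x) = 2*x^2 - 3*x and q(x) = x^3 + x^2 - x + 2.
<p,q> = 64/15

Expand the product: p(x)·q(x) = 2*x^5 - x^4 - 5*x^3 + 7*x^2 - 6*x.
∫_{-1}^{1} of each monomial x^k gives [2/(k+1) if k even, 0 if k odd]. Integrating term-by-term (or equivalently evaluating the antiderivative F(x) = x^6/3 - x^5/5 - 5*x^4/4 + 7*x^3/3 - 3*x^2 at the endpoints):
  F(1) − F(−1) = -107/60 − (-121/20) = 64/15.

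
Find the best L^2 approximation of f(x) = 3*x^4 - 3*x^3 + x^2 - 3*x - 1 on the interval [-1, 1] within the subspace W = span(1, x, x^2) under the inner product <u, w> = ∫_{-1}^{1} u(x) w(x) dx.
g(x) = 25*x^2/7 - 24*x/5 - 44/35

The best approximation g ∈ W is the orthogonal projection of f onto W. Writing g = a_0 + a_1 x + a_2 x^2, the coefficients solve the normal equations G · a = b where
  G_{ij} = <φ_i, φ_j> and b_i = <f, φ_i>, with φ_0 = 1, φ_1 = x, φ_2 = x^2.
G =
  [2, 0, 2/3]
  [0, 2/3, 0]
  [2/3, 0, 2/5],
b = (-2/15, -16/5, 62/105).
Solving gives a_0 = -44/35, a_1 = -24/5, a_2 = 25/7, so
  g(x) = 25*x^2/7 - 24*x/5 - 44/35.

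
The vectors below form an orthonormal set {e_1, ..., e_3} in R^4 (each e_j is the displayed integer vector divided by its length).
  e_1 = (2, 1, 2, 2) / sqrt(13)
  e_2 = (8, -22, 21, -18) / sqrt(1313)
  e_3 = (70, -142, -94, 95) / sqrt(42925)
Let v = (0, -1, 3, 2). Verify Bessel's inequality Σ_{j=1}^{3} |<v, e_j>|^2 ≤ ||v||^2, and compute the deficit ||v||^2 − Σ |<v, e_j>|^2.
Σ |<v, e_j>|^2 = 138/17; ||v||^2 = 14; deficit = 100/17

Write each e_j = u_j / sqrt(<u_j, u_j>) where u_j is the displayed integer vector. Then <v, e_j> = <v, u_j> / sqrt(<u_j, u_j>), so |<v, e_j>|^2 = <v, u_j>^2 / <u_j, u_j>.
Coefficients: <v, e_1> = 9/sqrt(13), <v, e_2> = 49/sqrt(1313), <v, e_3> = 50/sqrt(42925).
Square and sum: Σ |<v, e_j>|^2 = 138/17.
Compute ||v||^2 = v·v = 14.
Deficit = 14 − 138/17 = 100/17 ≥ 0, confirming Bessel's inequality. (The deficit equals ||v − Σ <v,e_j> e_j||^2, the squared distance from v to span{e_j}.)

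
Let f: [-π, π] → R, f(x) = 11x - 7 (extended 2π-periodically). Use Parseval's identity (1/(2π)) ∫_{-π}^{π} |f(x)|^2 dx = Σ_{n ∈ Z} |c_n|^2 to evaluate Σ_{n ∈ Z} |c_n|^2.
Σ |c_n|^2 = 121π^2/3 + 49

Expand and integrate term by term over [-π, π]:
  ∫ (11x)^2 dx = 121·(2π^3/3); ∫ 2·11·(-7)·x dx = 0 (odd integrand); ∫ (-7)^2 dx = 49·2π.
So (1/(2π)) ∫_{-π}^{π} (11x - 7)^2 dx = 121π^2/3 + 49 = 121π^2/3 + 49.
Parseval ⇒ Σ |c_n|^2 = 121π^2/3 + 49.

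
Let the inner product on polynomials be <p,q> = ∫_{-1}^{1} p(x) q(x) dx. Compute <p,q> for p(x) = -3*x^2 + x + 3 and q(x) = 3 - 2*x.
<p,q> = 32/3

Expand the product: p(x)·q(x) = 6*x^3 - 11*x^2 - 3*x + 9.
∫_{-1}^{1} of each monomial x^k gives [2/(k+1) if k even, 0 if k odd]. Integrating term-by-term (or equivalently evaluating the antiderivative F(x) = 3*x^4/2 - 11*x^3/3 - 3*x^2/2 + 9*x at the endpoints):
  F(1) − F(−1) = 16/3 − (-16/3) = 32/3.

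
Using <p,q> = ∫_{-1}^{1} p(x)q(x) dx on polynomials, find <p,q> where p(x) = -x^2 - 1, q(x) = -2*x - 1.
<p,q> = 8/3

Expand the product: p(x)·q(x) = 2*x^3 + x^2 + 2*x + 1.
∫_{-1}^{1} of each monomial x^k gives [2/(k+1) if k even, 0 if k odd]. Integrating term-by-term (or equivalently evaluating the antiderivative F(x) = x^4/2 + x^3/3 + x^2 + x at the endpoints):
  F(1) − F(−1) = 17/6 − (1/6) = 8/3.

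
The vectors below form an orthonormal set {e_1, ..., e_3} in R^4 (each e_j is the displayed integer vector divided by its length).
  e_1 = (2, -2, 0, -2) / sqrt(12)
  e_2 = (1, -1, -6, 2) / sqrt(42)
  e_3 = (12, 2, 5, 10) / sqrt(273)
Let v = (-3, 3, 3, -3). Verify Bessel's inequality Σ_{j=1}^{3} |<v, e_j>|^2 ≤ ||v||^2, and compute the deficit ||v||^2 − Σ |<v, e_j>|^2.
Σ |<v, e_j>|^2 = 414/13; ||v||^2 = 36; deficit = 54/13

Write each e_j = u_j / sqrt(<u_j, u_j>) where u_j is the displayed integer vector. Then <v, e_j> = <v, u_j> / sqrt(<u_j, u_j>), so |<v, e_j>|^2 = <v, u_j>^2 / <u_j, u_j>.
Coefficients: <v, e_1> = -6/sqrt(12), <v, e_2> = -30/sqrt(42), <v, e_3> = -45/sqrt(273).
Square and sum: Σ |<v, e_j>|^2 = 414/13.
Compute ||v||^2 = v·v = 36.
Deficit = 36 − 414/13 = 54/13 ≥ 0, confirming Bessel's inequality. (The deficit equals ||v − Σ <v,e_j> e_j||^2, the squared distance from v to span{e_j}.)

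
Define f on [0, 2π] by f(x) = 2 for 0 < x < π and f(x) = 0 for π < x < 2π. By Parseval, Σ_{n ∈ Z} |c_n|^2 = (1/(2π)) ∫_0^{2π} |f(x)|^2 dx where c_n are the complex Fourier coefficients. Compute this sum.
Σ |c_n|^2 = 2

Parseval equates the L^2 energy of f (normalised by 1/(2π)) with the ℓ^2 sum of its Fourier coefficients: (1/(2π)) ∫_0^{2π} |f|^2 = Σ |c_n|^2.
Compute the left side: (1/(2π)) [∫_0^π 2^2 dx + ∫_π^{2π} 0^2 dx] = (1/(2π)) · (4π + 0π) = (4 + 0)/2 = 2.
So Σ_{n ∈ Z} |c_n|^2 = 2.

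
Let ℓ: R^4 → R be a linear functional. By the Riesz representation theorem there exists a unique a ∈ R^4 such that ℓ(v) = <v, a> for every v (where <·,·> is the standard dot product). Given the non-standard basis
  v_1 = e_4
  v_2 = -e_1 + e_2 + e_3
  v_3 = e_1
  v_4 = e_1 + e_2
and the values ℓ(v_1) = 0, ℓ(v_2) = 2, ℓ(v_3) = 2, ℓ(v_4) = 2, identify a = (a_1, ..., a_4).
a = (2, 0, 4, 0)

Write a = (a_1, ..., a_4) in the standard basis. For each basis vector v_i, ℓ(v_i) = <v_i, a> is a linear equation in the a_j's. Collect the n equations into a matrix system V a = ℓ, where row i of V is v_i (expressed in the standard basis). Since V is invertible (lower-triangular with 1s on the diagonal, up to permutation), solve by back-substitution:
  V =
[[0, 0, 0, 1],
 [-1, 1, 1, 0],
 [1, 0, 0, 0],
 [1, 1, 0, 0]]
  V a = (0, 2, 2, 2)
Solving gives a = (2, 0, 4, 0).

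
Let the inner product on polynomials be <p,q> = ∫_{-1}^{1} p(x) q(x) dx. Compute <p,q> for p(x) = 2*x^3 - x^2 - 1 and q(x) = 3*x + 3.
<p,q> = -28/5

Expand the product: p(x)·q(x) = 6*x^4 + 3*x^3 - 3*x^2 - 3*x - 3.
∫_{-1}^{1} of each monomial x^k gives [2/(k+1) if k even, 0 if k odd]. Integrating term-by-term (or equivalently evaluating the antiderivative F(x) = 6*x^5/5 + 3*x^4/4 - x^3 - 3*x^2/2 - 3*x at the endpoints):
  F(1) − F(−1) = -71/20 − (41/20) = -28/5.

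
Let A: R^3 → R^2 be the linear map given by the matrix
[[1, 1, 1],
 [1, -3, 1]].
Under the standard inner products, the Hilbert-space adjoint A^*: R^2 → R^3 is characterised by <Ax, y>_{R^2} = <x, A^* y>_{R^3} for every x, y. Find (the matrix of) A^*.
A^* = A^T =
[[1, 1],
 [1, -3],
 [1, 1]]

For real matrices with standard dot products, the defining identity <Ax, y> = <x, A^* y> gives (Ax)^T y = x^T (A^*) y, i.e. x^T A^T y = x^T (A^*) y. Since this holds for all x, y, we must have A^* = A^T. Therefore
A^* =
[[1, 1],
 [1, -3],
 [1, 1]].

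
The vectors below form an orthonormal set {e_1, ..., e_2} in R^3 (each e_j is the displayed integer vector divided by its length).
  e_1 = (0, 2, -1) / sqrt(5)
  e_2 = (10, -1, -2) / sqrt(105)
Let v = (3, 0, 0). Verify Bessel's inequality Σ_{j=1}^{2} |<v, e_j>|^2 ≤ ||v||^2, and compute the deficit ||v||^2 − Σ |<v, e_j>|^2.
Σ |<v, e_j>|^2 = 60/7; ||v||^2 = 9; deficit = 3/7

Write each e_j = u_j / sqrt(<u_j, u_j>) where u_j is the displayed integer vector. Then <v, e_j> = <v, u_j> / sqrt(<u_j, u_j>), so |<v, e_j>|^2 = <v, u_j>^2 / <u_j, u_j>.
Coefficients: <v, e_1> = 0/sqrt(5), <v, e_2> = 30/sqrt(105).
Square and sum: Σ |<v, e_j>|^2 = 60/7.
Compute ||v||^2 = v·v = 9.
Deficit = 9 − 60/7 = 3/7 ≥ 0, confirming Bessel's inequality. (The deficit equals ||v − Σ <v,e_j> e_j||^2, the squared distance from v to span{e_j}.)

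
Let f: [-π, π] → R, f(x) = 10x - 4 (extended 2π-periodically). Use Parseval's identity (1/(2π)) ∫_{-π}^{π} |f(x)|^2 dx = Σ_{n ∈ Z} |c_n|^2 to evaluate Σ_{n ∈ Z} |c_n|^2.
Σ |c_n|^2 = 100π^2/3 + 16

Expand and integrate term by term over [-π, π]:
  ∫ (10x)^2 dx = 100·(2π^3/3); ∫ 2·10·(-4)·x dx = 0 (odd integrand); ∫ (-4)^2 dx = 16·2π.
So (1/(2π)) ∫_{-π}^{π} (10x - 4)^2 dx = 100π^2/3 + 16 = 100π^2/3 + 16.
Parseval ⇒ Σ |c_n|^2 = 100π^2/3 + 16.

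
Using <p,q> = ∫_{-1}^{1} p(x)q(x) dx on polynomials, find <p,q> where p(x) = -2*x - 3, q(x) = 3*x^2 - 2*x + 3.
<p,q> = -64/3

Expand the product: p(x)·q(x) = -6*x^3 - 5*x^2 - 9.
∫_{-1}^{1} of each monomial x^k gives [2/(k+1) if k even, 0 if k odd]. Integrating term-by-term (or equivalently evaluating the antiderivative F(x) = -3*x^4/2 - 5*x^3/3 - 9*x at the endpoints):
  F(1) − F(−1) = -73/6 − (55/6) = -64/3.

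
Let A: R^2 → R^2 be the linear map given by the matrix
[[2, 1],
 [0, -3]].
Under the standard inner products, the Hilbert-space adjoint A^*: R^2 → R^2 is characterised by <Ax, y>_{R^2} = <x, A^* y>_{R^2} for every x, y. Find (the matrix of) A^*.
A^* = A^T =
[[2, 0],
 [1, -3]]

For real matrices with standard dot products, the defining identity <Ax, y> = <x, A^* y> gives (Ax)^T y = x^T (A^*) y, i.e. x^T A^T y = x^T (A^*) y. Since this holds for all x, y, we must have A^* = A^T. Therefore
A^* =
[[2, 0],
 [1, -3]].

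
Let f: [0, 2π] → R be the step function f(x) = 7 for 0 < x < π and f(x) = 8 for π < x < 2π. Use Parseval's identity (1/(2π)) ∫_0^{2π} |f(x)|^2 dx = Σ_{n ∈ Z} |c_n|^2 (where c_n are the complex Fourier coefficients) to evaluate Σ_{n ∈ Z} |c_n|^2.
Σ |c_n|^2 = 113/2

Parseval equates the L^2 energy of f (normalised by 1/(2π)) with the ℓ^2 sum of its Fourier coefficients: (1/(2π)) ∫_0^{2π} |f|^2 = Σ |c_n|^2.
Compute the left side: (1/(2π)) [∫_0^π 7^2 dx + ∫_π^{2π} 8^2 dx] = (1/(2π)) · (49π + 64π) = (49 + 64)/2 = 113/2.
So Σ_{n ∈ Z} |c_n|^2 = 113/2.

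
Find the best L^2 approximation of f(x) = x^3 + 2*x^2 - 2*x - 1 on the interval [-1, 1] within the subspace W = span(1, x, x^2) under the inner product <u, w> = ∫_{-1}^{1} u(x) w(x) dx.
g(x) = 2*x^2 - 7*x/5 - 1

The best approximation g ∈ W is the orthogonal projection of f onto W. Writing g = a_0 + a_1 x + a_2 x^2, the coefficients solve the normal equations G · a = b where
  G_{ij} = <φ_i, φ_j> and b_i = <f, φ_i>, with φ_0 = 1, φ_1 = x, φ_2 = x^2.
G =
  [2, 0, 2/3]
  [0, 2/3, 0]
  [2/3, 0, 2/5],
b = (-2/3, -14/15, 2/15).
Solving gives a_0 = -1, a_1 = -7/5, a_2 = 2, so
  g(x) = 2*x^2 - 7*x/5 - 1.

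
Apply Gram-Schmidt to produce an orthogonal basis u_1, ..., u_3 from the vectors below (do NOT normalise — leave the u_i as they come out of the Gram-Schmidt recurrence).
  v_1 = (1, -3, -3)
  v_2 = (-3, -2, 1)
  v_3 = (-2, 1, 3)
Orthogonal basis:
  u_1 = (1, -3, -3)
  u_2 = (-3, -2, 1)
  u_3 = (9/38, -4/19, 11/38)

Apply the Gram-Schmidt recurrence
  u_1 = v_1
  u_i = v_i − Σ_{j<i} ((v_i · u_j) / (u_j · u_j)) · u_j.

Step by step this gives:
  u_1 = (1, -3, -3)
  u_2 = (-3, -2, 1)
  u_3 = (9/38, -4/19, 11/38)

Orthogonality check:
  u_2 · u_1 = 0 (should be 0)
  u_3 · u_1 = 0 (should be 0)
  u_3 · u_2 = 0 (should be 0)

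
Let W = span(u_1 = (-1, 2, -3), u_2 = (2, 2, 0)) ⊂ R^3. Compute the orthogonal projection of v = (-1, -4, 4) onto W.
proj_W(v) = (-2/3, -13/3, 11/3)

Set up U = [u_1 | ... | u_2] ∈ R^(3×2). The projector onto W = col(U) is P = U (U^T U)^(-1) U^T.
Compute U^T U =
  [14, 2]
  [2, 8],
and U^T v = (-19, -10).
Solve U^T U · c = U^T v for the coefficients: c = (-11/9, -17/18). The projection is proj_W(v) = U c.
Check: (v - proj_W(v)) · u_1 = 0  (should be 0).
Check: (v - proj_W(v)) · u_2 = 0  (should be 0).
Result: proj_W(v) = (-2/3, -13/3, 11/3).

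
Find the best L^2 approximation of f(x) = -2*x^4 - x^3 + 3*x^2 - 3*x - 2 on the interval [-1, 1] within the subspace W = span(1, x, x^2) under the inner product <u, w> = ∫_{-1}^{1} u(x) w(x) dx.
g(x) = 9*x^2/7 - 18*x/5 - 64/35

The best approximation g ∈ W is the orthogonal projection of f onto W. Writing g = a_0 + a_1 x + a_2 x^2, the coefficients solve the normal equations G · a = b where
  G_{ij} = <φ_i, φ_j> and b_i = <f, φ_i>, with φ_0 = 1, φ_1 = x, φ_2 = x^2.
G =
  [2, 0, 2/3]
  [0, 2/3, 0]
  [2/3, 0, 2/5],
b = (-14/5, -12/5, -74/105).
Solving gives a_0 = -64/35, a_1 = -18/5, a_2 = 9/7, so
  g(x) = 9*x^2/7 - 18*x/5 - 64/35.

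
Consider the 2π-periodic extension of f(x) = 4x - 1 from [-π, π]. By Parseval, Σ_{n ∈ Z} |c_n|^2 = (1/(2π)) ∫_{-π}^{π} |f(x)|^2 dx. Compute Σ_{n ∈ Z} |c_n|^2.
Σ |c_n|^2 = 16π^2/3 + 1

Expand and integrate term by term over [-π, π]:
  ∫ (4x)^2 dx = 16·(2π^3/3); ∫ 2·4·(-1)·x dx = 0 (odd integrand); ∫ (-1)^2 dx = 1·2π.
So (1/(2π)) ∫_{-π}^{π} (4x - 1)^2 dx = 16π^2/3 + 1 = 16π^2/3 + 1.
Parseval ⇒ Σ |c_n|^2 = 16π^2/3 + 1.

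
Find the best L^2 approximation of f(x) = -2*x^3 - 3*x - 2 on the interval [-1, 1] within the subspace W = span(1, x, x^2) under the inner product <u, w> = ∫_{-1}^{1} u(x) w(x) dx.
g(x) = -21*x/5 - 2

The best approximation g ∈ W is the orthogonal projection of f onto W. Writing g = a_0 + a_1 x + a_2 x^2, the coefficients solve the normal equations G · a = b where
  G_{ij} = <φ_i, φ_j> and b_i = <f, φ_i>, with φ_0 = 1, φ_1 = x, φ_2 = x^2.
G =
  [2, 0, 2/3]
  [0, 2/3, 0]
  [2/3, 0, 2/5],
b = (-4, -14/5, -4/3).
Solving gives a_0 = -2, a_1 = -21/5, a_2 = 0, so
  g(x) = -21*x/5 - 2.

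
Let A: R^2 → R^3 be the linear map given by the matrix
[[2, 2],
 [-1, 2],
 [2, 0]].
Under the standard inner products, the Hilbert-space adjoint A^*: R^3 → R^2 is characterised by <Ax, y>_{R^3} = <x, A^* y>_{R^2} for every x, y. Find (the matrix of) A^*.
A^* = A^T =
[[2, -1, 2],
 [2, 2, 0]]

For real matrices with standard dot products, the defining identity <Ax, y> = <x, A^* y> gives (Ax)^T y = x^T (A^*) y, i.e. x^T A^T y = x^T (A^*) y. Since this holds for all x, y, we must have A^* = A^T. Therefore
A^* =
[[2, -1, 2],
 [2, 2, 0]].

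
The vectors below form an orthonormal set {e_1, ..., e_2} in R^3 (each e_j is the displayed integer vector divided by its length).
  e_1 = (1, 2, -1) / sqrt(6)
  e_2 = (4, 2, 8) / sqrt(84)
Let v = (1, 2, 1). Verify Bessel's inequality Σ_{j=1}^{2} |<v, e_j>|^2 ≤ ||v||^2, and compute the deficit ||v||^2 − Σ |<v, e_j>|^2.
Σ |<v, e_j>|^2 = 40/7; ||v||^2 = 6; deficit = 2/7

Write each e_j = u_j / sqrt(<u_j, u_j>) where u_j is the displayed integer vector. Then <v, e_j> = <v, u_j> / sqrt(<u_j, u_j>), so |<v, e_j>|^2 = <v, u_j>^2 / <u_j, u_j>.
Coefficients: <v, e_1> = 4/sqrt(6), <v, e_2> = 16/sqrt(84).
Square and sum: Σ |<v, e_j>|^2 = 40/7.
Compute ||v||^2 = v·v = 6.
Deficit = 6 − 40/7 = 2/7 ≥ 0, confirming Bessel's inequality. (The deficit equals ||v − Σ <v,e_j> e_j||^2, the squared distance from v to span{e_j}.)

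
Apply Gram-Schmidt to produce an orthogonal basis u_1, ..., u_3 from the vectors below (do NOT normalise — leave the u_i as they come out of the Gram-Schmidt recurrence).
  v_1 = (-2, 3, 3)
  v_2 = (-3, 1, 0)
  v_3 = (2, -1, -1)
Orthogonal basis:
  u_1 = (-2, 3, 3)
  u_2 = (-24/11, -5/22, -27/22)
  u_3 = (12/139, 36/139, -28/139)

Apply the Gram-Schmidt recurrence
  u_1 = v_1
  u_i = v_i − Σ_{j<i} ((v_i · u_j) / (u_j · u_j)) · u_j.

Step by step this gives:
  u_1 = (-2, 3, 3)
  u_2 = (-24/11, -5/22, -27/22)
  u_3 = (12/139, 36/139, -28/139)

Orthogonality check:
  u_2 · u_1 = 0 (should be 0)
  u_3 · u_1 = 0 (should be 0)
  u_3 · u_2 = 0 (should be 0)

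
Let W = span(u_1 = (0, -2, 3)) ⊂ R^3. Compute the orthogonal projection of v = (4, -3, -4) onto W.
proj_W(v) = (0, 12/13, -18/13)

Set up U = [u_1 | ... | u_1] ∈ R^(3×1). The projector onto W = col(U) is P = U (U^T U)^(-1) U^T.
Compute U^T U =
  [13],
and U^T v = (-6).
Solve U^T U · c = U^T v for the coefficients: c = (-6/13). The projection is proj_W(v) = U c.
Check: (v - proj_W(v)) · u_1 = 0  (should be 0).
Result: proj_W(v) = (0, 12/13, -18/13).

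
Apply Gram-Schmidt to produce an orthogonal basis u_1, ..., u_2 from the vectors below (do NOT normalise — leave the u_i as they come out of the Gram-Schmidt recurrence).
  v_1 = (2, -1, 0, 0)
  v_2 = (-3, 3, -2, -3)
Orthogonal basis:
  u_1 = (2, -1, 0, 0)
  u_2 = (3/5, 6/5, -2, -3)

Apply the Gram-Schmidt recurrence
  u_1 = v_1
  u_i = v_i − Σ_{j<i} ((v_i · u_j) / (u_j · u_j)) · u_j.

Step by step this gives:
  u_1 = (2, -1, 0, 0)
  u_2 = (3/5, 6/5, -2, -3)

Orthogonality check:
  u_2 · u_1 = 0 (should be 0)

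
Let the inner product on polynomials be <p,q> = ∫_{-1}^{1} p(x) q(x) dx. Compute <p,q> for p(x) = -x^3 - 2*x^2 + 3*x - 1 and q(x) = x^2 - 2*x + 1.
<p,q> = -8

Expand the product: p(x)·q(x) = -x^5 + 6*x^3 - 9*x^2 + 5*x - 1.
∫_{-1}^{1} of each monomial x^k gives [2/(k+1) if k even, 0 if k odd]. Integrating term-by-term (or equivalently evaluating the antiderivative F(x) = -x^6/6 + 3*x^4/2 - 3*x^3 + 5*x^2/2 - x at the endpoints):
  F(1) − F(−1) = -1/6 − (47/6) = -8.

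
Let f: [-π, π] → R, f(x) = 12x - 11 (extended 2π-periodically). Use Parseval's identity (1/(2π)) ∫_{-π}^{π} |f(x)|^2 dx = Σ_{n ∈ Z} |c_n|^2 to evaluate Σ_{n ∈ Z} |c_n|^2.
Σ |c_n|^2 = 48π^2 + 121

Expand and integrate term by term over [-π, π]:
  ∫ (12x)^2 dx = 144·(2π^3/3); ∫ 2·12·(-11)·x dx = 0 (odd integrand); ∫ (-11)^2 dx = 121·2π.
So (1/(2π)) ∫_{-π}^{π} (12x - 11)^2 dx = 144π^2/3 + 121 = 48π^2 + 121.
Parseval ⇒ Σ |c_n|^2 = 48π^2 + 121.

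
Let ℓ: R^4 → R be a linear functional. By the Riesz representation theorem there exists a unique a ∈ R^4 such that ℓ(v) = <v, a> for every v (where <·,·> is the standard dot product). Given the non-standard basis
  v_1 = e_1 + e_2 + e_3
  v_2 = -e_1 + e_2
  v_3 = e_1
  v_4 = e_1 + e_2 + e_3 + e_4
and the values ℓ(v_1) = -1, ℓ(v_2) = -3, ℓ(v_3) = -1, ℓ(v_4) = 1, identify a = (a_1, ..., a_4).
a = (-1, -4, 4, 2)

Write a = (a_1, ..., a_4) in the standard basis. For each basis vector v_i, ℓ(v_i) = <v_i, a> is a linear equation in the a_j's. Collect the n equations into a matrix system V a = ℓ, where row i of V is v_i (expressed in the standard basis). Since V is invertible (lower-triangular with 1s on the diagonal, up to permutation), solve by back-substitution:
  V =
[[1, 1, 1, 0],
 [-1, 1, 0, 0],
 [1, 0, 0, 0],
 [1, 1, 1, 1]]
  V a = (-1, -3, -1, 1)
Solving gives a = (-1, -4, 4, 2).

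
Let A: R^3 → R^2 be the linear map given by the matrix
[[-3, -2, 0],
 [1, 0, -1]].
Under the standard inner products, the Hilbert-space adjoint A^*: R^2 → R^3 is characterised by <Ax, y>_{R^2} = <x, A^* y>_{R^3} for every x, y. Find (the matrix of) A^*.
A^* = A^T =
[[-3, 1],
 [-2, 0],
 [0, -1]]

For real matrices with standard dot products, the defining identity <Ax, y> = <x, A^* y> gives (Ax)^T y = x^T (A^*) y, i.e. x^T A^T y = x^T (A^*) y. Since this holds for all x, y, we must have A^* = A^T. Therefore
A^* =
[[-3, 1],
 [-2, 0],
 [0, -1]].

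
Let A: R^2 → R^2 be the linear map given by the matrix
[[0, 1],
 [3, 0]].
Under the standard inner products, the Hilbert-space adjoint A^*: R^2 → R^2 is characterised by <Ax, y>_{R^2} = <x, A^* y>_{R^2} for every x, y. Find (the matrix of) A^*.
A^* = A^T =
[[0, 3],
 [1, 0]]

For real matrices with standard dot products, the defining identity <Ax, y> = <x, A^* y> gives (Ax)^T y = x^T (A^*) y, i.e. x^T A^T y = x^T (A^*) y. Since this holds for all x, y, we must have A^* = A^T. Therefore
A^* =
[[0, 3],
 [1, 0]].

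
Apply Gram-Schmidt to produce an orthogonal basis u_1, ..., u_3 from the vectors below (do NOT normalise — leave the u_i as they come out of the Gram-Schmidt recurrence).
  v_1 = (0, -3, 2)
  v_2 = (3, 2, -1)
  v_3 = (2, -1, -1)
Orthogonal basis:
  u_1 = (0, -3, 2)
  u_2 = (3, 2/13, 3/13)
  u_3 = (17/118, -51/59, -153/118)

Apply the Gram-Schmidt recurrence
  u_1 = v_1
  u_i = v_i − Σ_{j<i} ((v_i · u_j) / (u_j · u_j)) · u_j.

Step by step this gives:
  u_1 = (0, -3, 2)
  u_2 = (3, 2/13, 3/13)
  u_3 = (17/118, -51/59, -153/118)

Orthogonality check:
  u_2 · u_1 = 0 (should be 0)
  u_3 · u_1 = 0 (should be 0)
  u_3 · u_2 = 0 (should be 0)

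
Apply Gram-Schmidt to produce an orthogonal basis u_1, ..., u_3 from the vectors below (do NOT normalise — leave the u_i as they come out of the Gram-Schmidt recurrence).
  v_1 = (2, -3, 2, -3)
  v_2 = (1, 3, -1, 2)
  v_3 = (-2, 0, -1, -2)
Orthogonal basis:
  u_1 = (2, -3, 2, -3)
  u_2 = (28/13, 33/26, 2/13, 7/26)
  u_3 = (-10/33, 1, -29/33, -59/33)

Apply the Gram-Schmidt recurrence
  u_1 = v_1
  u_i = v_i − Σ_{j<i} ((v_i · u_j) / (u_j · u_j)) · u_j.

Step by step this gives:
  u_1 = (2, -3, 2, -3)
  u_2 = (28/13, 33/26, 2/13, 7/26)
  u_3 = (-10/33, 1, -29/33, -59/33)

Orthogonality check:
  u_2 · u_1 = 0 (should be 0)
  u_3 · u_1 = 0 (should be 0)
  u_3 · u_2 = 0 (should be 0)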